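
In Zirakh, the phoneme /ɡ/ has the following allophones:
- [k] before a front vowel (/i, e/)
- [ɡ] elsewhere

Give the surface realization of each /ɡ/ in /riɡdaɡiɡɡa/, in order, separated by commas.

[ɡ], [k], [ɡ], [ɡ]

Occurrence 1 (position 3): no conditioning environment matches → elsewhere allophone [ɡ].
Occurrence 2 (position 6): before a front vowel (/i, e/) → [k].
Occurrence 3 (position 8): no conditioning environment matches → elsewhere allophone [ɡ].
Occurrence 4 (position 9): no conditioning environment matches → elsewhere allophone [ɡ].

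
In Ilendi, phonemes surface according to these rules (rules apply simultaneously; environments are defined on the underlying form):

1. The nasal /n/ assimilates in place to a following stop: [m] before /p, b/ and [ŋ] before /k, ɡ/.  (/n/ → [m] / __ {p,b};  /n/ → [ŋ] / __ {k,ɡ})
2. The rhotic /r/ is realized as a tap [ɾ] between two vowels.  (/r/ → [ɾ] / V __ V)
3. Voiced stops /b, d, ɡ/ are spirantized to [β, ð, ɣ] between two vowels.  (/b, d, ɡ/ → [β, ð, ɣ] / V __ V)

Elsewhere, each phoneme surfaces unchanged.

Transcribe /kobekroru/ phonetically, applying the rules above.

[koβekroɾu]

/b/ meets the environment for rule 3 (between two vowels) → [β].
/r/ (between /k/ and /o/) fails the environment for rule 2, so it stays [r].
Rule 2 applies to /r/ (between /o/ and /u/: between two vowels) → [ɾ].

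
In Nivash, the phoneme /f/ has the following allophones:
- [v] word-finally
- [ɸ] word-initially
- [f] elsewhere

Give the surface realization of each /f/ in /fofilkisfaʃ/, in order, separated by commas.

[ɸ], [f], [f]

Occurrence 1 (position 1): word-initially → [ɸ].
Occurrence 2 (position 3): no conditioning environment matches → elsewhere allophone [f].
Occurrence 3 (position 9): no conditioning environment matches → elsewhere allophone [f].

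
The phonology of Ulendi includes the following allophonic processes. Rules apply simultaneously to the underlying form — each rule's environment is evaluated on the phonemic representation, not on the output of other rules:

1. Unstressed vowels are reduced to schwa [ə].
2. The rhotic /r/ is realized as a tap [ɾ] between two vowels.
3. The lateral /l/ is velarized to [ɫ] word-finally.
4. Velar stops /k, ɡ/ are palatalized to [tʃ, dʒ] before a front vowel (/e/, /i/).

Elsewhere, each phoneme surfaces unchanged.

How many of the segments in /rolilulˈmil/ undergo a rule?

4

Segments that undergo a rule: /o/ → [ə] (rule 1); /i/ → [ə] (rule 1); /u/ → [ə] (rule 1); /l/ → [ɫ] (rule 3).
All other segments surface unchanged.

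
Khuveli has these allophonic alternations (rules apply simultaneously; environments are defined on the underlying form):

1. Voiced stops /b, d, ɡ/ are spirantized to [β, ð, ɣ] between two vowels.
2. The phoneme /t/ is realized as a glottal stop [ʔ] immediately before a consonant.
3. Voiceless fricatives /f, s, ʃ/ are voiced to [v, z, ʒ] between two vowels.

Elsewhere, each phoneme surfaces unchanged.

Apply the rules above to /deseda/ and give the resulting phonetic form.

[dezeða]

/d/ (word-initial) is in the target of rule 1 but the environment (between two vowels) is not met → [d].
/s/ — between /e/ and /e/, between two vowels — surfaces as [z] (rule 3).
/d/ meets the environment for rule 1 (between two vowels) → [ð].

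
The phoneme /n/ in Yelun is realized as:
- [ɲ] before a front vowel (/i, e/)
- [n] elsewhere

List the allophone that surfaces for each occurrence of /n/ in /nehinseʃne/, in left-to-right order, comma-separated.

[ɲ], [n], [ɲ]

Occurrence 1 (position 1): before a front vowel (/i, e/) → [ɲ].
Occurrence 2 (position 5): no conditioning environment matches → elsewhere allophone [n].
Occurrence 3 (position 9): before a front vowel (/i, e/) → [ɲ].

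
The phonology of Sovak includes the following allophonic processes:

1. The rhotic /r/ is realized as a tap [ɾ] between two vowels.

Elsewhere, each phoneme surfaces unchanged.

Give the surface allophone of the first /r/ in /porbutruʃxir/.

/r/ (between /o/ and /b/) fails the environment for rule 1, so it stays [r].

[r]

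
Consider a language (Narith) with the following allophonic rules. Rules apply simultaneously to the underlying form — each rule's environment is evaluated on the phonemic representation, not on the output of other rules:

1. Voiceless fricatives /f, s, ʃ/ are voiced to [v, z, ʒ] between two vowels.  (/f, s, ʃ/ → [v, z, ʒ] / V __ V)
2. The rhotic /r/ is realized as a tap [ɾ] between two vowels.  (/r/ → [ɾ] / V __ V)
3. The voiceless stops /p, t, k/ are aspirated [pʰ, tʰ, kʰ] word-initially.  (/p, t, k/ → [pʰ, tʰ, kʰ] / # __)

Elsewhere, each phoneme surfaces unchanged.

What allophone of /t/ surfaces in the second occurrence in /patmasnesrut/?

/t/ (word-final): rule 3 targets it, but not word-initially → unchanged [t].

[t]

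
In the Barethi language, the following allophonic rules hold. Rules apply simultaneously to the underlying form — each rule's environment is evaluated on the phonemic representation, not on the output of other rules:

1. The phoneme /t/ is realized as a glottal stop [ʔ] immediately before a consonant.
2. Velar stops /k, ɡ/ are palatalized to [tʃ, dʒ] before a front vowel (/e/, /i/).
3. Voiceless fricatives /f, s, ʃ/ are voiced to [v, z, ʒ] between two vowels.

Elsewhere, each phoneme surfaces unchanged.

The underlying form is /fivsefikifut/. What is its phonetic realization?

[fivsevitʃivut]

/f/ — word-initial; rule 3 does not apply here → [f].
/i/ — not in any rule's target class → [i].
/v/ — not in any rule's target class → [v].
/s/ — between /v/ and /e/; rule 3 does not apply here → [s].
/e/ (between /s/ and /f/): no rule targets it → [e].
/f/ (between /e/ and /i/): between two vowels, so rule 3 applies → [v].
/i/ stays [i].
Rule 2 applies to /k/ (between /i/ and /i/: before a front vowel) → [tʃ].
/i/ (between /k/ and /f/) is unaffected → [i].
Rule 3 applies to /f/ (between /i/ and /u/: between two vowels) → [v].
/u/ stays [u].
/t/ (word-final) fails the environment for rule 1, so it stays [t].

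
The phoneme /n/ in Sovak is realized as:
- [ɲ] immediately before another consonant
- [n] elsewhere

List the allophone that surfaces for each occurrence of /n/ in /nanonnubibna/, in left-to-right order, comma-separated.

Occurrence 1 (position 1): no conditioning environment matches → elsewhere allophone [n].
Occurrence 2 (position 3): no conditioning environment matches → elsewhere allophone [n].
Occurrence 3 (position 5): immediately before another consonant → [ɲ].
Occurrence 4 (position 6): no conditioning environment matches → elsewhere allophone [n].
Occurrence 5 (position 11): no conditioning environment matches → elsewhere allophone [n].

[n], [n], [ɲ], [n], [n]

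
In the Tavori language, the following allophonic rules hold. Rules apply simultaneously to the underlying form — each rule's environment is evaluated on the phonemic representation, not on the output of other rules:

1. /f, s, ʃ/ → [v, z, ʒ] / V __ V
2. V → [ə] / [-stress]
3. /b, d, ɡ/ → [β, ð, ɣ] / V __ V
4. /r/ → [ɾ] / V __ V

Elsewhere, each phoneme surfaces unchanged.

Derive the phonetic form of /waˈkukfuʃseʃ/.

[wəˈkukfəʃsəʃ]

Rule 2 applies to /a/ (between /w/ and /k/: in an unstressed syllable) → [ə].
/u/ (between /k/ and /k/) is in the target of rule 2 but the environment (in an unstressed syllable) is not met → [u].
/f/ (between /k/ and /u/) fails the environment for rule 1, so it stays [f].
/u/ meets the environment for rule 2 (in an unstressed syllable) → [ə].
/ʃ/ (between /u/ and /s/): rule 1 targets it, but not between two vowels → unchanged [ʃ].
/s/ (between /ʃ/ and /e/): rule 1 targets it, but not between two vowels → unchanged [s].
/e/ — between /s/ and /ʃ/, in an unstressed syllable — surfaces as [ə] (rule 2).
/ʃ/ — word-final; rule 1 does not apply here → [ʃ].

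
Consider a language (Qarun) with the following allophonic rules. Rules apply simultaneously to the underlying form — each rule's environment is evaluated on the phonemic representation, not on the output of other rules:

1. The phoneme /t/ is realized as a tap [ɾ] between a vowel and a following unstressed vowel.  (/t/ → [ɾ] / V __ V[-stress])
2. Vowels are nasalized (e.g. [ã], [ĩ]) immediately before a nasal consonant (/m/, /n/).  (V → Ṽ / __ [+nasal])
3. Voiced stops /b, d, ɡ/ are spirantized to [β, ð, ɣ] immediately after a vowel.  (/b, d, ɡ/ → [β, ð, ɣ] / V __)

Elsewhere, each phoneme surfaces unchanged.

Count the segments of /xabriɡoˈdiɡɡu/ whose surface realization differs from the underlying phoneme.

Segments that undergo a rule: /b/ → [β] (rule 3); /ɡ/ → [ɣ] (rule 3); /d/ → [ð] (rule 3); /ɡ/ → [ɣ] (rule 3).
All other segments surface unchanged.

4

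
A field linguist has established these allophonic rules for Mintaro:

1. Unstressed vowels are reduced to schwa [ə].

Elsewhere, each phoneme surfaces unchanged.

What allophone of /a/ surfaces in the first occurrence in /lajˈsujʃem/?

/a/ — between /l/ and /j/, in an unstressed syllable — surfaces as [ə] (rule 1).

[ə]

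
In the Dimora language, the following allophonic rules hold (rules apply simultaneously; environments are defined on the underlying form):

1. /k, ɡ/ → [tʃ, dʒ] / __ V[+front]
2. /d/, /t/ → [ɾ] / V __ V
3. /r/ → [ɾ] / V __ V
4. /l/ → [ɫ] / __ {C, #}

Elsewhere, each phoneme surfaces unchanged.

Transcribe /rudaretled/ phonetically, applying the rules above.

/r/ (word-initial): rule 3 targets it, but not between two vowels → unchanged [r].
/d/ (between /u/ and /a/) occurs between two vowels → [ɾ] by rule 2.
/r/ (between /a/ and /e/) occurs between two vowels → [ɾ] by rule 3.
/t/ (between /e/ and /l/) is in the target of rule 2 but the environment (between two vowels) is not met → [t].
/l/ (between /t/ and /e/): rule 4 targets it, but not word-finally or immediately before a consonant → unchanged [l].
/d/ — word-final; rule 2 does not apply here → [d].

[ruɾaɾetled]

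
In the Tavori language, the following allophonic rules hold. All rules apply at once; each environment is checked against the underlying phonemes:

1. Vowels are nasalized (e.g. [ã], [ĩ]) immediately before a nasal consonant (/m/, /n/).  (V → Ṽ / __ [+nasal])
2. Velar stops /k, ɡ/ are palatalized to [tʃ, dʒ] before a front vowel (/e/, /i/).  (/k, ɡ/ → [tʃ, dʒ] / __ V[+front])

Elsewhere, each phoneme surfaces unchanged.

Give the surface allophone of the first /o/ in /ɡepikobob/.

[o]

/o/ — between /k/ and /b/; rule 1 does not apply here → [o].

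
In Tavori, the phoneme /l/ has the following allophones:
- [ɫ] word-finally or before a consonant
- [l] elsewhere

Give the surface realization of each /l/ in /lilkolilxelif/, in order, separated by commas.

Occurrence 1 (position 1): no conditioning environment matches → elsewhere allophone [l].
Occurrence 2 (position 3): word-finally or before a consonant → [ɫ].
Occurrence 3 (position 6): no conditioning environment matches → elsewhere allophone [l].
Occurrence 4 (position 8): word-finally or before a consonant → [ɫ].
Occurrence 5 (position 11): no conditioning environment matches → elsewhere allophone [l].

[l], [ɫ], [l], [ɫ], [l]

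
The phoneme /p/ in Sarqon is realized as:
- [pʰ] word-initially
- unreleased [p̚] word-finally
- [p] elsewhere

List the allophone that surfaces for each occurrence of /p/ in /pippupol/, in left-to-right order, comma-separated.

Occurrence 1 (position 1): word-initially → [pʰ].
Occurrence 2 (position 3): no conditioning environment matches → elsewhere allophone [p].
Occurrence 3 (position 4): no conditioning environment matches → elsewhere allophone [p].
Occurrence 4 (position 6): no conditioning environment matches → elsewhere allophone [p].

[pʰ], [p], [p], [p]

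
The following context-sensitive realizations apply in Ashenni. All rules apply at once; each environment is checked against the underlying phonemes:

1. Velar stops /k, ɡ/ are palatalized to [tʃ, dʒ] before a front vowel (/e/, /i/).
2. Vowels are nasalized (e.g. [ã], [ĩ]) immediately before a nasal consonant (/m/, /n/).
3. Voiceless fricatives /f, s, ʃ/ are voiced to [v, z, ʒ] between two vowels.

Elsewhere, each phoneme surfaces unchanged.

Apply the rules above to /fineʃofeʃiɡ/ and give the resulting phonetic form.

/f/ — word-initial; rule 3 does not apply here → [f].
Rule 2 applies to /i/ (between /f/ and /n/: before a nasal consonant) → [ĩ].
/n/ stays [n].
/e/ (between /n/ and /ʃ/): rule 2 targets it, but not before a nasal consonant → unchanged [e].
Rule 3 applies to /ʃ/ (between /e/ and /o/: between two vowels) → [ʒ].
/o/ — between /ʃ/ and /f/; rule 2 does not apply here → [o].
/f/ meets the environment for rule 3 (between two vowels) → [v].
/e/ (between /f/ and /ʃ/) is in the target of rule 2 but the environment (before a nasal consonant) is not met → [e].
Rule 3 applies to /ʃ/ (between /e/ and /i/: between two vowels) → [ʒ].
/i/ (between /ʃ/ and /ɡ/) is in the target of rule 2 but the environment (before a nasal consonant) is not met → [i].
/ɡ/ (word-final) is in the target of rule 1 but the environment (before a front vowel) is not met → [ɡ].

[fĩneʒoveʒiɡ]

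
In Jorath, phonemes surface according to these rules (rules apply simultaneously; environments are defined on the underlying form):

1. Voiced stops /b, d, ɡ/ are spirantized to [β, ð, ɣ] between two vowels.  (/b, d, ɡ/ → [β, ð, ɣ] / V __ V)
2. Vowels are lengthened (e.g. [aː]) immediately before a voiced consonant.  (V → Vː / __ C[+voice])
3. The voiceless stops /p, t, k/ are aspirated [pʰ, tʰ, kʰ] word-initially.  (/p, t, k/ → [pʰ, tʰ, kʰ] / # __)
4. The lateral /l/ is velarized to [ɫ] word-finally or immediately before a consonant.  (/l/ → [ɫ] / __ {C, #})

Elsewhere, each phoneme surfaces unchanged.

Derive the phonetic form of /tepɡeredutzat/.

/t/ meets the environment for rule 3 (word-initially) → [tʰ].
/e/ (between /t/ and /p/) fails the environment for rule 2, so it stays [e].
/p/ (between /e/ and /ɡ/) is in the target of rule 3 but the environment (word-initially) is not met → [p].
/ɡ/ — between /p/ and /e/; rule 1 does not apply here → [ɡ].
/e/ — between /ɡ/ and /r/, before a voiced consonant — surfaces as [eː] (rule 2).
/r/ stays [r].
/e/ meets the environment for rule 2 (before a voiced consonant) → [eː].
/d/ (between /e/ and /u/): between two vowels, so rule 1 applies → [ð].
/u/ (between /d/ and /t/) fails the environment for rule 2, so it stays [u].
/t/ — between /u/ and /z/; rule 3 does not apply here → [t].
/z/ stays [z].
/a/ (between /z/ and /t/): rule 2 targets it, but not before a voiced consonant → unchanged [a].
/t/ (word-final) fails the environment for rule 3, so it stays [t].

[tʰepɡeːreːðutzat]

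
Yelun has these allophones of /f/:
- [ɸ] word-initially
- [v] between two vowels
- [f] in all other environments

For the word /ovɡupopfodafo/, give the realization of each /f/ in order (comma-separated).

Occurrence 1 (position 8): no conditioning environment matches → elsewhere allophone [f].
Occurrence 2 (position 12): between two vowels → [v].

[f], [v]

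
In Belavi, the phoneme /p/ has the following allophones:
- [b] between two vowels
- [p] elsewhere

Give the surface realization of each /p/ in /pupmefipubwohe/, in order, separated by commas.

Occurrence 1 (position 1): no conditioning environment matches → elsewhere allophone [p].
Occurrence 2 (position 3): no conditioning environment matches → elsewhere allophone [p].
Occurrence 3 (position 8): between two vowels → [b].

[p], [p], [b]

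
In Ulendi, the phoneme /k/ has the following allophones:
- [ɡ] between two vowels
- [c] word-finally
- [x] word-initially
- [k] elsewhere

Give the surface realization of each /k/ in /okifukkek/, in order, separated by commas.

Occurrence 1 (position 2): between two vowels → [ɡ].
Occurrence 2 (position 6): no conditioning environment matches → elsewhere allophone [k].
Occurrence 3 (position 7): no conditioning environment matches → elsewhere allophone [k].
Occurrence 4 (position 9): word-finally → [c].

[ɡ], [k], [k], [c]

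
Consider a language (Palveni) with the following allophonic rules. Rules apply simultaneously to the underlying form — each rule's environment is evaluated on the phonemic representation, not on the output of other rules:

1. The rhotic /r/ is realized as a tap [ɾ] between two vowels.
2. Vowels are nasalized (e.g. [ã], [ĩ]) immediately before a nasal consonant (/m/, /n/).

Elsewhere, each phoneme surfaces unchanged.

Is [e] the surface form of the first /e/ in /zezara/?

/e/ (between /z/ and /z/) fails the environment for rule 2, so it stays [e].
The actual realization is [e], which matches [e].

Yes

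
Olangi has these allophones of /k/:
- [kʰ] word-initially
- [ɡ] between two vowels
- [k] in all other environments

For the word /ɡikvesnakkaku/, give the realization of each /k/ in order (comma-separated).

[k], [k], [k], [ɡ]

Occurrence 1 (position 3): no conditioning environment matches → elsewhere allophone [k].
Occurrence 2 (position 9): no conditioning environment matches → elsewhere allophone [k].
Occurrence 3 (position 10): no conditioning environment matches → elsewhere allophone [k].
Occurrence 4 (position 12): between two vowels → [ɡ].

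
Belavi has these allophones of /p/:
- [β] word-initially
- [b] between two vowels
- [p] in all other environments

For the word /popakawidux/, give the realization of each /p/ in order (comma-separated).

Occurrence 1 (position 1): word-initially → [β].
Occurrence 2 (position 3): between two vowels → [b].

[β], [b]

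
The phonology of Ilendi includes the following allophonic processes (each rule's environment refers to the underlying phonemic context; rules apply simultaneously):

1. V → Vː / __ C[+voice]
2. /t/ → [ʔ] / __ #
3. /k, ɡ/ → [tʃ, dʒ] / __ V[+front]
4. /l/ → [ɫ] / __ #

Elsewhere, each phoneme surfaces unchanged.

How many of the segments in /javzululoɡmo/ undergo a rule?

4

Segments that undergo a rule: /a/ → [aː] (rule 1); /u/ → [uː] (rule 1); /u/ → [uː] (rule 1); /o/ → [oː] (rule 1).
All other segments surface unchanged.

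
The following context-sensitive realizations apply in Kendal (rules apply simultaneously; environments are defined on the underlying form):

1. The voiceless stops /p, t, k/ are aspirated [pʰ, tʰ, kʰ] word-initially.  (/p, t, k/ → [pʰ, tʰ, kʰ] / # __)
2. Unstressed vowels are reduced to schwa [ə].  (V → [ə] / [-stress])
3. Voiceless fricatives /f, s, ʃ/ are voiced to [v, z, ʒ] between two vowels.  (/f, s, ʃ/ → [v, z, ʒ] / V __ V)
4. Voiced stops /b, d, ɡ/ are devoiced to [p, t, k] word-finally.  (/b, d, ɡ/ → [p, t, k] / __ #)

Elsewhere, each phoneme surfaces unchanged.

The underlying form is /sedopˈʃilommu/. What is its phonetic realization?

[sədəpˈʃiləmmə]

/s/ — word-initial; rule 3 does not apply here → [s].
/e/ (between /s/ and /d/) occurs in an unstressed syllable → [ə] by rule 2.
/d/ — between /e/ and /o/; rule 4 does not apply here → [d].
/o/ meets the environment for rule 2 (in an unstressed syllable) → [ə].
/p/ (between /o/ and /ʃ/) fails the environment for rule 1, so it stays [p].
/ʃ/ (between /p/ and /i/) is in the target of rule 3 but the environment (between two vowels) is not met → [ʃ].
/i/ (between /ʃ/ and /l/): rule 2 targets it, but not in an unstressed syllable → unchanged [i].
/l/ (between /i/ and /o/): no rule targets it → [l].
/o/ meets the environment for rule 2 (in an unstressed syllable) → [ə].
/m/ (between /o/ and /m/): no rule targets it → [m].
/m/ stays [m].
/u/ (word-final): in an unstressed syllable, so rule 2 applies → [ə].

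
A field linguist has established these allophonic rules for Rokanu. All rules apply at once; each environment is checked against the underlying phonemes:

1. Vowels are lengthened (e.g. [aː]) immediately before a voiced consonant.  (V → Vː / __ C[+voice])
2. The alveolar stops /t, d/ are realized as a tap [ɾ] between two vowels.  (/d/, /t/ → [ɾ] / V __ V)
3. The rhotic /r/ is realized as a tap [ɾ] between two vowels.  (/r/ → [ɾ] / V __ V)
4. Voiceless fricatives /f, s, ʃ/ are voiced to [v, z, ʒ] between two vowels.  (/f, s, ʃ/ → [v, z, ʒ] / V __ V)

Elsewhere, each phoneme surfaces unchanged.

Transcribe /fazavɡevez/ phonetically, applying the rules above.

[faːzaːvɡeːveːz]

/f/ (word-initial): rule 4 targets it, but not between two vowels → unchanged [f].
/a/ meets the environment for rule 1 (before a voiced consonant) → [aː].
/z/ stays [z].
/a/ — between /z/ and /v/, before a voiced consonant — surfaces as [aː] (rule 1).
/v/ — not in any rule's target class → [v].
/ɡ/ — not in any rule's target class → [ɡ].
/e/ (between /ɡ/ and /v/): before a voiced consonant, so rule 1 applies → [eː].
/v/ — not in any rule's target class → [v].
/e/ (between /v/ and /z/) occurs before a voiced consonant → [eː] by rule 1.
/z/ (word-final) is unaffected → [z].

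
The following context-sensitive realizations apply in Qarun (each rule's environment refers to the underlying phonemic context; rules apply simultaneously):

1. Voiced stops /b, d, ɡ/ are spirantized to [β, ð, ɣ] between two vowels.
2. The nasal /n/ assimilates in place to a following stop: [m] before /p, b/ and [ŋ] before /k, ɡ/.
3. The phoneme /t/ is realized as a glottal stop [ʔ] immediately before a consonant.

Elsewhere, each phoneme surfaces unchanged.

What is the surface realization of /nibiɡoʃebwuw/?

[niβiɣoʃebwuw]

/n/ — word-initial; rule 2 does not apply here → [n].
/i/ (between /n/ and /b/) is unaffected → [i].
/b/ — between /i/ and /i/, between two vowels — surfaces as [β] (rule 1).
/i/ stays [i].
/ɡ/ meets the environment for rule 1 (between two vowels) → [ɣ].
/o/ — not in any rule's target class → [o].
/ʃ/ (between /o/ and /e/): no rule targets it → [ʃ].
/e/ (between /ʃ/ and /b/): no rule targets it → [e].
/b/ — between /e/ and /w/; rule 1 does not apply here → [b].
/w/ (between /b/ and /u/): no rule targets it → [w].
/u/ (between /w/ and /w/): no rule targets it → [u].
/w/ (word-final): no rule targets it → [w].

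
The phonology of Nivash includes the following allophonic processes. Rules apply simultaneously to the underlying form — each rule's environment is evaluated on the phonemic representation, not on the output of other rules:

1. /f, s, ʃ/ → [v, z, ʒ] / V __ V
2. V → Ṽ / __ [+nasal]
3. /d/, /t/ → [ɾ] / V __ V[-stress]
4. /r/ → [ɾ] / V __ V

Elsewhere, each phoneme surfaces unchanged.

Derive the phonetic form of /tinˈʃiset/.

/t/ — word-initial; rule 3 does not apply here → [t].
/i/ meets the environment for rule 2 (before a nasal consonant) → [ĩ].
/n/ (between /i/ and /ʃ/) is unaffected → [n].
/ʃ/ — between /n/ and /i/; rule 1 does not apply here → [ʃ].
/i/ — between /ʃ/ and /s/; rule 2 does not apply here → [i].
/s/ (between /i/ and /e/) occurs between two vowels → [z] by rule 1.
/e/ (between /s/ and /t/) fails the environment for rule 2, so it stays [e].
/t/ (word-final) is in the target of rule 3 but the environment (between a vowel and a following unstressed vowel) is not met → [t].

[tĩnˈʃizet]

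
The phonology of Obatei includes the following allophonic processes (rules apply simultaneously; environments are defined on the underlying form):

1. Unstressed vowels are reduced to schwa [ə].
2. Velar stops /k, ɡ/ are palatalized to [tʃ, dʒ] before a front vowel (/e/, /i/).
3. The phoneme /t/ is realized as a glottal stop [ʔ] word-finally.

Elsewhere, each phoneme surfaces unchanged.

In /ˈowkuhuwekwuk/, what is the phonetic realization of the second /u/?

[ə]

/u/ (between /h/ and /w/) occurs in an unstressed syllable → [ə] by rule 1.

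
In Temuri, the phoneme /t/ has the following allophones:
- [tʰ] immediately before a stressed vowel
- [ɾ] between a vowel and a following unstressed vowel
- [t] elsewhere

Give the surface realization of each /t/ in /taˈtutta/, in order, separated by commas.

Occurrence 1 (position 1): no conditioning environment matches → elsewhere allophone [t].
Occurrence 2 (position 3): immediately before a stressed vowel → [tʰ].
Occurrence 3 (position 5): no conditioning environment matches → elsewhere allophone [t].
Occurrence 4 (position 6): no conditioning environment matches → elsewhere allophone [t].

[t], [tʰ], [t], [t]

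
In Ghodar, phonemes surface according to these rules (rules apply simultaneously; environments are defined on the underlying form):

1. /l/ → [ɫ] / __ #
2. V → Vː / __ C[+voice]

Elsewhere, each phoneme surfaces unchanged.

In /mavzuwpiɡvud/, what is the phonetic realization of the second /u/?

/u/ meets the environment for rule 2 (before a voiced consonant) → [uː].

[uː]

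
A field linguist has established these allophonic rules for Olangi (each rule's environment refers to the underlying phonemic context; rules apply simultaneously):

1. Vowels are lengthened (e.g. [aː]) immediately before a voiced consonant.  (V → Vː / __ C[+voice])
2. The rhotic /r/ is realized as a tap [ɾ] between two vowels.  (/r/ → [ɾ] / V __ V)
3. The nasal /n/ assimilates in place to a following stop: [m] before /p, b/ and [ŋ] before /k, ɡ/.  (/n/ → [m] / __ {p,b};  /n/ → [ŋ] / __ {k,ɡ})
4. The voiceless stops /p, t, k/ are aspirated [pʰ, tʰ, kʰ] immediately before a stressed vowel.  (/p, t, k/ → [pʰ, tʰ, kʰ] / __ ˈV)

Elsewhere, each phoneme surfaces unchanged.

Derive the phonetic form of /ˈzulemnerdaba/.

[ˈzuːleːmneːrdaːba]

Rule 1 applies to /u/ (between /z/ and /l/: before a voiced consonant) → [uː].
/e/ meets the environment for rule 1 (before a voiced consonant) → [eː].
/n/ (between /m/ and /e/) fails the environment for rule 3, so it stays [n].
/e/ meets the environment for rule 1 (before a voiced consonant) → [eː].
/r/ (between /e/ and /d/) is in the target of rule 2 but the environment (between two vowels) is not met → [r].
/a/ (between /d/ and /b/) occurs before a voiced consonant → [aː] by rule 1.
/a/ (word-final) fails the environment for rule 1, so it stays [a].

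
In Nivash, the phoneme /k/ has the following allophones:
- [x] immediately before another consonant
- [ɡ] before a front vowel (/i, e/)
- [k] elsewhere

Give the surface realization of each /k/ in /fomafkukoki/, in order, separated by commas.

Occurrence 1 (position 6): no conditioning environment matches → elsewhere allophone [k].
Occurrence 2 (position 8): no conditioning environment matches → elsewhere allophone [k].
Occurrence 3 (position 10): before a front vowel (/i, e/) → [ɡ].

[k], [k], [ɡ]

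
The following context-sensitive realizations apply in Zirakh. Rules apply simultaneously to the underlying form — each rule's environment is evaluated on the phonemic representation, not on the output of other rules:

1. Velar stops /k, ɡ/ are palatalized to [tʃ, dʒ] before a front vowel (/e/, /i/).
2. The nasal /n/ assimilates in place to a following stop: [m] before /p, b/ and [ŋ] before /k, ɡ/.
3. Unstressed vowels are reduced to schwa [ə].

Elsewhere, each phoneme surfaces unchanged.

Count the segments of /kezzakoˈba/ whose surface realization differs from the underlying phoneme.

4

Segments that undergo a rule: /k/ → [tʃ] (rule 1); /e/ → [ə] (rule 3); /a/ → [ə] (rule 3); /o/ → [ə] (rule 3).
All other segments surface unchanged.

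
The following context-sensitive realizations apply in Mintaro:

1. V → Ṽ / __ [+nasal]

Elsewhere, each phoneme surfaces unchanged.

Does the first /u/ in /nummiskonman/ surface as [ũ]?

Rule 1 applies to /u/ (between /n/ and /m/: before a nasal consonant) → [ũ].
The actual realization is [ũ], which matches [ũ].

Yes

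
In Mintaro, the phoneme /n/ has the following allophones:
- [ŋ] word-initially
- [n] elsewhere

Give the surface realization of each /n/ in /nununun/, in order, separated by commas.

[ŋ], [n], [n], [n]

Occurrence 1 (position 1): word-initially → [ŋ].
Occurrence 2 (position 3): no conditioning environment matches → elsewhere allophone [n].
Occurrence 3 (position 5): no conditioning environment matches → elsewhere allophone [n].
Occurrence 4 (position 7): no conditioning environment matches → elsewhere allophone [n].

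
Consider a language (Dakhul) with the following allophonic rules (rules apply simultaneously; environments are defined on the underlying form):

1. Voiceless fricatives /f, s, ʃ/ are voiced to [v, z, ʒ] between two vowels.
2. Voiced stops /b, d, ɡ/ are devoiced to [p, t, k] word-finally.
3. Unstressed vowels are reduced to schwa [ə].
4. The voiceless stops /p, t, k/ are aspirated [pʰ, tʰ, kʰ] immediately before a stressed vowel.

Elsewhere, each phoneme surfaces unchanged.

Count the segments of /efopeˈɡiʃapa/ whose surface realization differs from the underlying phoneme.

7

Segments that undergo a rule: /e/ → [ə] (rule 3); /f/ → [v] (rule 1); /o/ → [ə] (rule 3); /e/ → [ə] (rule 3); /ʃ/ → [ʒ] (rule 1); /a/ → [ə] (rule 3); /a/ → [ə] (rule 3).
All other segments surface unchanged.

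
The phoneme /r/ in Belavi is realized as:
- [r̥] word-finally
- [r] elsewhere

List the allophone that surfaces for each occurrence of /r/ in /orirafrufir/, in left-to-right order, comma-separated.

Occurrence 1 (position 2): no conditioning environment matches → elsewhere allophone [r].
Occurrence 2 (position 4): no conditioning environment matches → elsewhere allophone [r].
Occurrence 3 (position 7): no conditioning environment matches → elsewhere allophone [r].
Occurrence 4 (position 11): word-finally → [r̥].

[r], [r], [r], [r̥]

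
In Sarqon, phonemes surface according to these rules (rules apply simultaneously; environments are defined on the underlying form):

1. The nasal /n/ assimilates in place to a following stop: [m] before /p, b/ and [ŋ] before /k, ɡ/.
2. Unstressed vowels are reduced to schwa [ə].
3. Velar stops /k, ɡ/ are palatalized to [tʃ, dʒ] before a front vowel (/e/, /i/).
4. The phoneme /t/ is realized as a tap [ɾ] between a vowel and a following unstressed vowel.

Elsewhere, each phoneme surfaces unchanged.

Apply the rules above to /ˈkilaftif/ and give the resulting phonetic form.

[ˈtʃiləftəf]

/k/ meets the environment for rule 3 (before a front vowel) → [tʃ].
/i/ — between /k/ and /l/; rule 2 does not apply here → [i].
/a/ — between /l/ and /f/, in an unstressed syllable — surfaces as [ə] (rule 2).
/t/ (between /f/ and /i/): rule 4 targets it, but not between a vowel and a following unstressed vowel → unchanged [t].
Rule 2 applies to /i/ (between /t/ and /f/: in an unstressed syllable) → [ə].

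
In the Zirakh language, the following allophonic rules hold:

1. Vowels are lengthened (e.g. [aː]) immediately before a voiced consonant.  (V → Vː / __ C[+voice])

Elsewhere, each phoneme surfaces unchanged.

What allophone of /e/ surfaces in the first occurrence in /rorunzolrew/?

/e/ — between /r/ and /w/, before a voiced consonant — surfaces as [eː] (rule 1).

[eː]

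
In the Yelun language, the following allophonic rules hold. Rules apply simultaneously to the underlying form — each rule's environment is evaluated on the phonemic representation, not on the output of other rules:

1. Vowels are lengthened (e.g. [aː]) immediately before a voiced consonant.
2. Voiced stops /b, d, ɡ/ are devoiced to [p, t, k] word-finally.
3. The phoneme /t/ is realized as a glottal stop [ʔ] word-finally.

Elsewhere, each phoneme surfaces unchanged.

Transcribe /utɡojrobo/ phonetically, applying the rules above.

/u/ (word-initial) fails the environment for rule 1, so it stays [u].
/t/ (between /u/ and /ɡ/) is in the target of rule 3 but the environment (word-finally) is not met → [t].
/ɡ/ (between /t/ and /o/) is in the target of rule 2 but the environment (word-finally) is not met → [ɡ].
/o/ — between /ɡ/ and /j/, before a voiced consonant — surfaces as [oː] (rule 1).
/j/ stays [j].
/r/ (between /j/ and /o/): no rule targets it → [r].
/o/ — between /r/ and /b/, before a voiced consonant — surfaces as [oː] (rule 1).
/b/ (between /o/ and /o/) is in the target of rule 2 but the environment (word-finally) is not met → [b].
/o/ (word-final): rule 1 targets it, but not before a voiced consonant → unchanged [o].

[utɡoːjroːbo]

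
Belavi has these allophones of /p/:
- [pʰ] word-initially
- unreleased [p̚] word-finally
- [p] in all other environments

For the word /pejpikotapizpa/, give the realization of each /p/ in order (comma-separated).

Occurrence 1 (position 1): word-initially → [pʰ].
Occurrence 2 (position 4): no conditioning environment matches → elsewhere allophone [p].
Occurrence 3 (position 10): no conditioning environment matches → elsewhere allophone [p].
Occurrence 4 (position 13): no conditioning environment matches → elsewhere allophone [p].

[pʰ], [p], [p], [p]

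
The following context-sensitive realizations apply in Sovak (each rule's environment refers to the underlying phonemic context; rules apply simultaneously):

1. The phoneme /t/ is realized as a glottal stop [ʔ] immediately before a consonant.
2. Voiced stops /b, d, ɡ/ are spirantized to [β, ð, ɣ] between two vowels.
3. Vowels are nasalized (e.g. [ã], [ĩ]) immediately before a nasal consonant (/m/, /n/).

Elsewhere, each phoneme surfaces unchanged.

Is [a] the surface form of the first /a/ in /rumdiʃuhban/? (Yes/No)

No

/a/ (between /b/ and /n/): before a nasal consonant, so rule 3 applies → [ã].
The actual realization is [ã], not [a].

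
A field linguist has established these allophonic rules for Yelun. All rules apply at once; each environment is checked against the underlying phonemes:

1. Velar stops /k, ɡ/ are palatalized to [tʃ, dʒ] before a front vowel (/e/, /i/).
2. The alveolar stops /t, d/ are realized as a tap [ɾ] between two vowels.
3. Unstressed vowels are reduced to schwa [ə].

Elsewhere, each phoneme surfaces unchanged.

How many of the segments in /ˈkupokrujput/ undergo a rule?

3

Segments that undergo a rule: /o/ → [ə] (rule 3); /u/ → [ə] (rule 3); /u/ → [ə] (rule 3).
All other segments surface unchanged.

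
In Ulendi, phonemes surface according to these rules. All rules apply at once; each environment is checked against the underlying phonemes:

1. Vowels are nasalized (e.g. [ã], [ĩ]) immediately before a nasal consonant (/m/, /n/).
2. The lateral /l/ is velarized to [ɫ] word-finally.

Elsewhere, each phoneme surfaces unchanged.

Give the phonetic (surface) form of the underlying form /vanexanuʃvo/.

[vãnexãnuʃvo]

/v/ — not in any rule's target class → [v].
/a/ — between /v/ and /n/, before a nasal consonant — surfaces as [ã] (rule 1).
/n/ (between /a/ and /e/) is unaffected → [n].
/e/ (between /n/ and /x/): rule 1 targets it, but not before a nasal consonant → unchanged [e].
/x/ — not in any rule's target class → [x].
/a/ (between /x/ and /n/) occurs before a nasal consonant → [ã] by rule 1.
/n/ stays [n].
/u/ — between /n/ and /ʃ/; rule 1 does not apply here → [u].
/ʃ/ stays [ʃ].
/v/ (between /ʃ/ and /o/) is unaffected → [v].
/o/ (word-final) is in the target of rule 1 but the environment (before a nasal consonant) is not met → [o].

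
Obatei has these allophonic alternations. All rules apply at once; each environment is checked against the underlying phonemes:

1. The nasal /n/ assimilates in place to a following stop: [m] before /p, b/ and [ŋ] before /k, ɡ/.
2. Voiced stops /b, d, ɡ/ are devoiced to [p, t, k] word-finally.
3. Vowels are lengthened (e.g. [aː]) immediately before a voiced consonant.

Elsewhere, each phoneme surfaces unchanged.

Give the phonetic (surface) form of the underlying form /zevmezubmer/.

[zeːvmeːzuːbmeːr]

/z/ — not in any rule's target class → [z].
/e/ (between /z/ and /v/) occurs before a voiced consonant → [eː] by rule 3.
/v/ (between /e/ and /m/): no rule targets it → [v].
/m/ stays [m].
Rule 3 applies to /e/ (between /m/ and /z/: before a voiced consonant) → [eː].
/z/ (between /e/ and /u/) is unaffected → [z].
/u/ (between /z/ and /b/): before a voiced consonant, so rule 3 applies → [uː].
/b/ — between /u/ and /m/; rule 2 does not apply here → [b].
/m/ (between /b/ and /e/): no rule targets it → [m].
/e/ — between /m/ and /r/, before a voiced consonant — surfaces as [eː] (rule 3).
/r/ (word-final): no rule targets it → [r].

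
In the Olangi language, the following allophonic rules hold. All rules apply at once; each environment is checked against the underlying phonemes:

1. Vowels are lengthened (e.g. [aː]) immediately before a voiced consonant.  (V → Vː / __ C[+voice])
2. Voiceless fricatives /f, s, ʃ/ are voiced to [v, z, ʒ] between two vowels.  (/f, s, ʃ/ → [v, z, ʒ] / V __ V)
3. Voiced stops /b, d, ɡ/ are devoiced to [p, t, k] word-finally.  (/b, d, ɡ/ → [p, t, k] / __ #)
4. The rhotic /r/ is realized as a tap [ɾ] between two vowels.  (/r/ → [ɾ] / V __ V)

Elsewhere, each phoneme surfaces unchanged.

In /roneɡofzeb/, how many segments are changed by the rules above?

Segments that undergo a rule: /o/ → [oː] (rule 1); /e/ → [eː] (rule 1); /e/ → [eː] (rule 1); /b/ → [p] (rule 3).
All other segments surface unchanged.

4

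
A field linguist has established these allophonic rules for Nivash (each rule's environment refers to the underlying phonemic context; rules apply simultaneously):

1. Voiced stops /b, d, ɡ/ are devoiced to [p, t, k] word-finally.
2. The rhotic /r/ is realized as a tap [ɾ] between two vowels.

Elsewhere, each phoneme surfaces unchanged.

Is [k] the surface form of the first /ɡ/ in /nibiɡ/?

Rule 1 applies to /ɡ/ (word-final: word-finally) → [k].
The actual realization is [k], which matches [k].

Yes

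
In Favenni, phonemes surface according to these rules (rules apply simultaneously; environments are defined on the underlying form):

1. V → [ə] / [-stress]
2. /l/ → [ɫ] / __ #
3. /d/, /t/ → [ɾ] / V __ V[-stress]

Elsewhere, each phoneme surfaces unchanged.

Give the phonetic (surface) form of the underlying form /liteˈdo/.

/l/ (word-initial) fails the environment for rule 2, so it stays [l].
/i/ meets the environment for rule 1 (in an unstressed syllable) → [ə].
/t/ — between /i/ and /e/, between a vowel and a following unstressed vowel — surfaces as [ɾ] (rule 3).
/e/ (between /t/ and /d/): in an unstressed syllable, so rule 1 applies → [ə].
/d/ (between /e/ and /o/) fails the environment for rule 3, so it stays [d].
/o/ (word-final) is in the target of rule 1 but the environment (in an unstressed syllable) is not met → [o].

[ləɾəˈdo]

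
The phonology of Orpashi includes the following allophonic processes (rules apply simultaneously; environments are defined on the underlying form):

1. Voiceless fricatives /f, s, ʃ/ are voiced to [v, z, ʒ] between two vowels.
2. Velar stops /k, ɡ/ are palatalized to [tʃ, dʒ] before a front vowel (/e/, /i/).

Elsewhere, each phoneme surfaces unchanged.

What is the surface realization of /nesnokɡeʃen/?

[nesnokdʒeʒen]

/n/ (word-initial) is unaffected → [n].
/e/ (between /n/ and /s/) is unaffected → [e].
/s/ (between /e/ and /n/) fails the environment for rule 1, so it stays [s].
/n/ stays [n].
/o/ stays [o].
/k/ (between /o/ and /ɡ/) fails the environment for rule 2, so it stays [k].
/ɡ/ (between /k/ and /e/): before a front vowel, so rule 2 applies → [dʒ].
/e/ stays [e].
Rule 1 applies to /ʃ/ (between /e/ and /e/: between two vowels) → [ʒ].
/e/ (between /ʃ/ and /n/) is unaffected → [e].
/n/ (word-final) is unaffected → [n].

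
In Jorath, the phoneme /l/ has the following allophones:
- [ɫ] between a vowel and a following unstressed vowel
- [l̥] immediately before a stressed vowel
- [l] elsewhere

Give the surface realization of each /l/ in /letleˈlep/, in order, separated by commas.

[l], [l], [l̥]

Occurrence 1 (position 1): no conditioning environment matches → elsewhere allophone [l].
Occurrence 2 (position 4): no conditioning environment matches → elsewhere allophone [l].
Occurrence 3 (position 6): immediately before a stressed vowel → [l̥].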